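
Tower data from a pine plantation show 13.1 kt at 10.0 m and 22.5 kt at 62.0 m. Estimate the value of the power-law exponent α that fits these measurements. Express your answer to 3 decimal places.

Power law: V₂/V₁ = (z₂/z₁)^α ⇒ α = ln(V₂/V₁) / ln(z₂/z₁)
α = ln(22.5/13.1) / ln(62.0/10.0) = ln(1.7176) / ln(6.2000)
  = 0.54090 / 1.82455 = 0.29646

α ≈ 0.296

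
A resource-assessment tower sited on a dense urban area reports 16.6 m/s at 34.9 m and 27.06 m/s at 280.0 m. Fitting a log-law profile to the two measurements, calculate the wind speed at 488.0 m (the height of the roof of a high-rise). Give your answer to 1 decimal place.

Log law: V ∝ ln(z/z₀). From the pair, with r = V₁/V₂ = 0.61345,
ln z₀ = (ln z₁ − r·ln z₂)/(1 − r) = (3.5525 − 0.61345×5.6348)/0.38655 = 0.2479 → z₀ = 1.281 m
V₃ = V₁ · ln(z₃/z₀)/ln(z₁/z₀) = 16.6 × 5.9424/3.3046 = 29.8506 m/s

29.9 m/s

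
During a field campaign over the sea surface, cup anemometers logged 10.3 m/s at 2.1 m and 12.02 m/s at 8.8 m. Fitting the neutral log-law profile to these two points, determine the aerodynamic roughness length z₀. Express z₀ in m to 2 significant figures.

z₀ ≈ 0.00039 m

Log law: V(z) ∝ ln(z/z₀). With r = V₁/V₂ = 10.3/12.02 = 0.85691,
r · ln(z₂/z₀) = ln(z₁/z₀) ⇒ ln z₀ = (ln z₁ − r·ln z₂)/(1 − r)
ln z₀ = (0.74194 − 0.85691×2.17475) / 0.14309 = -7.8383
z₀ = exp(-7.8383) = 0.0003943 m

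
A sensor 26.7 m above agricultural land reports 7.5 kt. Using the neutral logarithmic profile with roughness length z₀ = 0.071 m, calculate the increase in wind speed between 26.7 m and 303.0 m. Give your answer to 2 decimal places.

Log law: V₂ = V₁ · ln(z₂/z₀)/ln(z₁/z₀) = 7.5 × 8.3588/5.9297 = 10.5723 kt
ΔV = 10.5723 − 7.5 = 3.0723 kt

3.07 kt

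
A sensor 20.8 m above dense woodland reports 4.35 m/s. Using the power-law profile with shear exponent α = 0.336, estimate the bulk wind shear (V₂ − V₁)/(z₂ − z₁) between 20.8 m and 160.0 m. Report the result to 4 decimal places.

0.0308 m/s/m

Power law: V₂ = V₁ · (z₂/z₁)^α = 4.35 × (7.6923)^0.336 = 8.6338 m/s
ΔV/Δz = (8.6338 − 4.35)/(160.0 − 20.8) = 4.2838/139.2000 = 0.03077 m/s/m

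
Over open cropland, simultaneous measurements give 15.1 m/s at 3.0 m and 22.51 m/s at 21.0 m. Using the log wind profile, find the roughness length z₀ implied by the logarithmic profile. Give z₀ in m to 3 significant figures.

z₀ ≈ 0.0569 m

Log law: V(z) ∝ ln(z/z₀). With r = V₁/V₂ = 15.1/22.51 = 0.67081,
r · ln(z₂/z₀) = ln(z₁/z₀) ⇒ ln z₀ = (ln z₁ − r·ln z₂)/(1 − r)
ln z₀ = (1.09861 − 0.67081×3.04452) / 0.32919 = -2.8667
z₀ = exp(-2.8667) = 0.05688 m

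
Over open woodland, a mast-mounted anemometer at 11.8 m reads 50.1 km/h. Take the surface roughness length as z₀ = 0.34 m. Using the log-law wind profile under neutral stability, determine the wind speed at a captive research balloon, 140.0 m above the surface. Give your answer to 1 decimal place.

Log law: V(z) ∝ ln(z/z₀), so V₂/V₁ = ln(z₂/z₀) / ln(z₁/z₀).
ln(140.0/0.34) = 6.0205, ln(11.8/0.34) = 3.5469
V₂ = 50.1 × 6.0205/3.5469 = 50.1 × 1.6974 = 85.0387 km/h

85.0 km/h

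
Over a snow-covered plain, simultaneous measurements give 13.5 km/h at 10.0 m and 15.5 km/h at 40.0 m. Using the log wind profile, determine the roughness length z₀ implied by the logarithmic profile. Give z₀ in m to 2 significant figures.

z₀ ≈ 0.00086 m

Log law: V(z) ∝ ln(z/z₀). With r = V₁/V₂ = 13.5/15.5 = 0.87097,
r · ln(z₂/z₀) = ln(z₁/z₀) ⇒ ln z₀ = (ln z₁ − r·ln z₂)/(1 − r)
ln z₀ = (2.30259 − 0.87097×3.68888) / 0.12903 = -7.0549
z₀ = exp(-7.0549) = 0.0008632 m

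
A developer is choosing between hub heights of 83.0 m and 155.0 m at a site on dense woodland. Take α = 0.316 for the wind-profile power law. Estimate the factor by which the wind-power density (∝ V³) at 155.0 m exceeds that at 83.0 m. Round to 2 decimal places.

1.81

Speed ratio: V_B/V_A = (z_B/z_A)^α = (155.0/83.0)^0.316 = (1.8675)^0.316 = 1.21819
Power-density ratio: P_B/P_A = (V_B/V_A)³ = (1.21819)³ = 1.80779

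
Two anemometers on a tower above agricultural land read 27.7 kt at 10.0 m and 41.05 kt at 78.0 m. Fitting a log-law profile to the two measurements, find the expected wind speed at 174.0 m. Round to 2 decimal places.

46.26 kt

Log law: V ∝ ln(z/z₀). From the pair, with r = V₁/V₂ = 0.67479,
ln z₀ = (ln z₁ − r·ln z₂)/(1 − r) = (2.3026 − 0.67479×4.3567)/0.32521 = -1.9595 → z₀ = 0.1409 m
V₃ = V₁ · ln(z₃/z₀)/ln(z₁/z₀) = 27.7 × 7.1186/4.2621 = 46.2645 kt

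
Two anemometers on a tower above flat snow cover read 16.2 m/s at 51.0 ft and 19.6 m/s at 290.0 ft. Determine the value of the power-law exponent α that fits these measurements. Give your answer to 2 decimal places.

α ≈ 0.11

Power law: V₂/V₁ = (z₂/z₁)^α ⇒ α = ln(V₂/V₁) / ln(z₂/z₁)
α = ln(19.6/16.2) / ln(290.0/51.0) = ln(1.2099) / ln(5.6863)
  = 0.19052 / 1.73806 = 0.10962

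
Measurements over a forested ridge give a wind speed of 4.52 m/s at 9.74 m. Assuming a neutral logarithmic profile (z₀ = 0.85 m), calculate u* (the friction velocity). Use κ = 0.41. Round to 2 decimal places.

Log law: V(z) = (u*/κ) · ln(z/z₀) ⇒ u* = κ · V / ln(z/z₀)
u* = 0.41 × 4.52 / ln(9.74/0.85) = 0.41 × 4.52 / 2.4388
   = 1.8532 / 2.4388 = 0.7599 m/s

u* ≈ 0.76 m/s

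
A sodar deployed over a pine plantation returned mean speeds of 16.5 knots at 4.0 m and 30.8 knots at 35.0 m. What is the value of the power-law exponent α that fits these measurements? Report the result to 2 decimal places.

α ≈ 0.29

Power law: V₂/V₁ = (z₂/z₁)^α ⇒ α = ln(V₂/V₁) / ln(z₂/z₁)
α = ln(30.8/16.5) / ln(35.0/4.0) = ln(1.8667) / ln(8.7500)
  = 0.62415 / 2.16905 = 0.28775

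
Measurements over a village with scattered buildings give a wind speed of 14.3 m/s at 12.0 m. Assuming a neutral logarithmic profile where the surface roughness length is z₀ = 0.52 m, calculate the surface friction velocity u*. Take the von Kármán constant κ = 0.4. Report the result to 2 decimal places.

Log law: V(z) = (u*/κ) · ln(z/z₀) ⇒ u* = κ · V / ln(z/z₀)
u* = 0.4 × 14.3 / ln(12.0/0.52) = 0.4 × 14.3 / 3.1388
   = 5.7200 / 3.1388 = 1.8223 m/s

u* ≈ 1.82 m/s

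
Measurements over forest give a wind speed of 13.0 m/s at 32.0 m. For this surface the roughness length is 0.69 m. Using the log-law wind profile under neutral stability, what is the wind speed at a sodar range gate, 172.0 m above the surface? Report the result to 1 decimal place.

18.7 m/s

Log law: V(z) ∝ ln(z/z₀), so V₂/V₁ = ln(z₂/z₀) / ln(z₁/z₀).
ln(172.0/0.69) = 5.5186, ln(32.0/0.69) = 3.8368
V₂ = 13.0 × 5.5186/3.8368 = 13.0 × 1.4383 = 18.6982 m/s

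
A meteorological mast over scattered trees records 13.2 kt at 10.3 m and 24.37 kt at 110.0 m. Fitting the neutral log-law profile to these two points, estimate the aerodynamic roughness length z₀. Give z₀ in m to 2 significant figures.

Log law: V(z) ∝ ln(z/z₀). With r = V₁/V₂ = 13.2/24.37 = 0.54165,
r · ln(z₂/z₀) = ln(z₁/z₀) ⇒ ln z₀ = (ln z₁ − r·ln z₂)/(1 − r)
ln z₀ = (2.33214 − 0.54165×4.70048) / 0.45835 = -0.4666
z₀ = exp(-0.4666) = 0.6271 m

z₀ ≈ 0.63 m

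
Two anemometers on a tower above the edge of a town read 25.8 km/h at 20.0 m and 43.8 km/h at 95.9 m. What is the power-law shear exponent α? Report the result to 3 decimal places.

α ≈ 0.338

Power law: V₂/V₁ = (z₂/z₁)^α ⇒ α = ln(V₂/V₁) / ln(z₂/z₁)
α = ln(43.8/25.8) / ln(95.9/20.0) = ln(1.6977) / ln(4.7950)
  = 0.52926 / 1.56757 = 0.33763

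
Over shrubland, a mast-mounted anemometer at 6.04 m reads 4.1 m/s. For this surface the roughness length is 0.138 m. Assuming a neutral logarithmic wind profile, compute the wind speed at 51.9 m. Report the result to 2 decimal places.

6.43 m/s

Log law: V(z) ∝ ln(z/z₀), so V₂/V₁ = ln(z₂/z₀) / ln(z₁/z₀).
ln(51.9/0.138) = 5.9298, ln(6.04/0.138) = 3.7789
V₂ = 4.1 × 5.9298/3.7789 = 4.1 × 1.5692 = 6.4337 m/s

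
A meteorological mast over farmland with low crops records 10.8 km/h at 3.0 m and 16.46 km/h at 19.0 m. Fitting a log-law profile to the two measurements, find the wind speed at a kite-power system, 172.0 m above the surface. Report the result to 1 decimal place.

23.2 km/h

Log law: V ∝ ln(z/z₀). From the pair, with r = V₁/V₂ = 0.65614,
ln z₀ = (ln z₁ − r·ln z₂)/(1 − r) = (1.0986 − 0.65614×2.9444)/0.34386 = -2.4235 → z₀ = 0.08861 m
V₃ = V₁ · ln(z₃/z₀)/ln(z₁/z₀) = 10.8 × 7.5710/3.5221 = 23.2154 km/h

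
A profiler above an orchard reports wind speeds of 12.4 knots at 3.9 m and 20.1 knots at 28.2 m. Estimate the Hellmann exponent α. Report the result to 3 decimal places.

Power law: V₂/V₁ = (z₂/z₁)^α ⇒ α = ln(V₂/V₁) / ln(z₂/z₁)
α = ln(20.1/12.4) / ln(28.2/3.9) = ln(1.6210) / ln(7.2308)
  = 0.48302 / 1.97835 = 0.24416

α ≈ 0.244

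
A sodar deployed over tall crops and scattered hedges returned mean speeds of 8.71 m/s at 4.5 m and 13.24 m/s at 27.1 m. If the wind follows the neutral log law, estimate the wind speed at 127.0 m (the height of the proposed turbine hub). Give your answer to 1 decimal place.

17.1 m/s

Log law: V ∝ ln(z/z₀). From the pair, with r = V₁/V₂ = 0.65785,
ln z₀ = (ln z₁ − r·ln z₂)/(1 − r) = (1.5041 − 0.65785×3.2995)/0.34215 = -1.9481 → z₀ = 0.1425 m
V₃ = V₁ · ln(z₃/z₀)/ln(z₁/z₀) = 8.71 × 6.7923/3.4522 = 17.1372 m/s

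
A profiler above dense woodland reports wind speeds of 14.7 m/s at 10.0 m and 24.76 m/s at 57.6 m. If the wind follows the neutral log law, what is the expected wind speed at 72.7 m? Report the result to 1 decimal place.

26.1 m/s

Log law: V ∝ ln(z/z₀). From the pair, with r = V₁/V₂ = 0.59370,
ln z₀ = (ln z₁ − r·ln z₂)/(1 − r) = (2.3026 − 0.59370×4.0535)/0.40630 = -0.2559 → z₀ = 0.7742 m
V₃ = V₁ · ln(z₃/z₀)/ln(z₁/z₀) = 14.7 × 4.5423/2.5585 = 26.0977 m/s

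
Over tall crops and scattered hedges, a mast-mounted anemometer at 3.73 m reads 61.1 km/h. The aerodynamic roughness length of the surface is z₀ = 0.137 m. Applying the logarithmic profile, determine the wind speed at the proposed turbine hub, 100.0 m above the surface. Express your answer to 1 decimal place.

121.9 km/h

Log law: V(z) ∝ ln(z/z₀), so V₂/V₁ = ln(z₂/z₀) / ln(z₁/z₀).
ln(100.0/0.137) = 6.5929, ln(3.73/0.137) = 3.3042
V₂ = 61.1 × 6.5929/3.3042 = 61.1 × 1.9953 = 121.9148 km/h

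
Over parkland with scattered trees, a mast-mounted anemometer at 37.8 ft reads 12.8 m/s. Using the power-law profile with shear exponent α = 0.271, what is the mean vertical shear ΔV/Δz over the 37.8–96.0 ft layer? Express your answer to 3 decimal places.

Power law: V₂ = V₁ · (z₂/z₁)^α = 12.8 × (2.5397)^0.271 = 16.4780 m/s
ΔV/Δz = (16.4780 − 12.8)/(96.0 − 37.8) = 3.6780/58.2000 = 0.06320 m/s/ft

0.063 m/s/ft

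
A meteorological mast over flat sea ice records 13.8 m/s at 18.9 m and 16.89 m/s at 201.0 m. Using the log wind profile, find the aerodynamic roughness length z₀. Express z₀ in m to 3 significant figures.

Log law: V(z) ∝ ln(z/z₀). With r = V₁/V₂ = 13.8/16.89 = 0.81705,
r · ln(z₂/z₀) = ln(z₁/z₀) ⇒ ln z₀ = (ln z₁ − r·ln z₂)/(1 − r)
ln z₀ = (2.93916 − 0.81705×5.30330) / 0.18295 = -7.6191
z₀ = exp(-7.6191) = 0.0004910 m

z₀ ≈ 0.000491 m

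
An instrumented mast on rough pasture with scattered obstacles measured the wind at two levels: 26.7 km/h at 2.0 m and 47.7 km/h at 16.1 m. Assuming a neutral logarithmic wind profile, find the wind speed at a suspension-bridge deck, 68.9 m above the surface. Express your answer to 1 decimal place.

Log law: V ∝ ln(z/z₀). From the pair, with r = V₁/V₂ = 0.55975,
ln z₀ = (ln z₁ − r·ln z₂)/(1 − r) = (0.6931 − 0.55975×2.7788)/0.44025 = -1.9586 → z₀ = 0.1411 m
V₃ = V₁ · ln(z₃/z₀)/ln(z₁/z₀) = 26.7 × 6.1913/2.6518 = 62.3382 km/h

62.3 km/h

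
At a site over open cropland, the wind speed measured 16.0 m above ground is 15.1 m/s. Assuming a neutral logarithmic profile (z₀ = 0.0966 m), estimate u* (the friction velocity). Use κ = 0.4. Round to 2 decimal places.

Log law: V(z) = (u*/κ) · ln(z/z₀) ⇒ u* = κ · V / ln(z/z₀)
u* = 0.4 × 15.1 / ln(16.0/0.0966) = 0.4 × 15.1 / 5.1098
   = 6.0400 / 5.1098 = 1.1821 m/s

u* ≈ 1.18 m/s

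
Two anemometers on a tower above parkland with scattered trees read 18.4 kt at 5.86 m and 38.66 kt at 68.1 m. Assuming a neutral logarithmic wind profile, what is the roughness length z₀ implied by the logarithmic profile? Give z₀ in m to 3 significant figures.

Log law: V(z) ∝ ln(z/z₀). With r = V₁/V₂ = 18.4/38.66 = 0.47594,
r · ln(z₂/z₀) = ln(z₁/z₀) ⇒ ln z₀ = (ln z₁ − r·ln z₂)/(1 − r)
ln z₀ = (1.76815 − 0.47594×4.22098) / 0.52406 = -0.4595
z₀ = exp(-0.4595) = 0.6316 m

z₀ ≈ 0.632 m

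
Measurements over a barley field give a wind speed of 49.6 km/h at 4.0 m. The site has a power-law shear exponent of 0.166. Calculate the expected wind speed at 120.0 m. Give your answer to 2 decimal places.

87.23 km/h

Power-law profile: V₂ = V₁ · (z₂/z₁)^α
V₂ = 49.6 × (120.0/4.0)^0.166 = 49.6 × (30.0000)^0.166
    = 49.6 × 1.7587 = 87.2336 km/h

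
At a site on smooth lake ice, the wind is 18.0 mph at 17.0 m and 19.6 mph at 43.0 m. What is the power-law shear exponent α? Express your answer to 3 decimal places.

α ≈ 0.092

Power law: V₂/V₁ = (z₂/z₁)^α ⇒ α = ln(V₂/V₁) / ln(z₂/z₁)
α = ln(19.6/18.0) / ln(43.0/17.0) = ln(1.0889) / ln(2.5294)
  = 0.08516 / 0.92799 = 0.09177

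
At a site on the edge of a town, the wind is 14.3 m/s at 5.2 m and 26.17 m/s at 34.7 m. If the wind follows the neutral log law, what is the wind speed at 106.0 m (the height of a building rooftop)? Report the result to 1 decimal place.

Log law: V ∝ ln(z/z₀). From the pair, with r = V₁/V₂ = 0.54643,
ln z₀ = (ln z₁ − r·ln z₂)/(1 − r) = (1.6487 − 0.54643×3.5467)/0.45357 = -0.6380 → z₀ = 0.5284 m
V₃ = V₁ · ln(z₃/z₀)/ln(z₁/z₀) = 14.3 × 5.3014/2.2867 = 33.1535 m/s

33.2 m/s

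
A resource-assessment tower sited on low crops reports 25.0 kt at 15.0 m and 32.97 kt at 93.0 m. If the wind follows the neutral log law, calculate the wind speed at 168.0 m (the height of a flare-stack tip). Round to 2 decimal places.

35.55 kt

Log law: V ∝ ln(z/z₀). From the pair, with r = V₁/V₂ = 0.75827,
ln z₀ = (ln z₁ − r·ln z₂)/(1 − r) = (2.7081 − 0.75827×4.5326)/0.24173 = -3.0151 → z₀ = 0.04904 m
V₃ = V₁ · ln(z₃/z₀)/ln(z₁/z₀) = 25.0 × 8.1391/5.7232 = 35.5532 kt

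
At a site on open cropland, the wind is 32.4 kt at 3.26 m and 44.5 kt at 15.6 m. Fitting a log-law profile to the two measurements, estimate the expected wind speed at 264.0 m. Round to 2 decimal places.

66.36 kt

Log law: V ∝ ln(z/z₀). From the pair, with r = V₁/V₂ = 0.72809,
ln z₀ = (ln z₁ − r·ln z₂)/(1 − r) = (1.1817 − 0.72809×2.7473)/0.27191 = -3.0103 → z₀ = 0.04928 m
V₃ = V₁ · ln(z₃/z₀)/ln(z₁/z₀) = 32.4 × 8.5863/4.1920 = 66.3627 kt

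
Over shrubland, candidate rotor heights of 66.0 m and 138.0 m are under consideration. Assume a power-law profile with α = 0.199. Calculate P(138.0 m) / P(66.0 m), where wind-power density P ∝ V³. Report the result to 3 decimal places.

Speed ratio: V_B/V_A = (z_B/z_A)^α = (138.0/66.0)^0.199 = (2.0909)^0.199 = 1.15810
Power-density ratio: P_B/P_A = (V_B/V_A)³ = (1.15810)³ = 1.55325

1.553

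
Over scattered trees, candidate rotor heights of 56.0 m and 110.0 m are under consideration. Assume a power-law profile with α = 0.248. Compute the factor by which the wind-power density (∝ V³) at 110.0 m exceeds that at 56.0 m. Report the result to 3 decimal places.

1.653

Speed ratio: V_B/V_A = (z_B/z_A)^α = (110.0/56.0)^0.248 = (1.9643)^0.248 = 1.18226
Power-density ratio: P_B/P_A = (V_B/V_A)³ = (1.18226)³ = 1.65251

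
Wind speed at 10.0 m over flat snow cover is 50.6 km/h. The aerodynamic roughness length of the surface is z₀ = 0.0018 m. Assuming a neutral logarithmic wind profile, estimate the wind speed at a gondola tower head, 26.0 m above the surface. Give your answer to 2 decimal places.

56.21 km/h

Log law: V(z) ∝ ln(z/z₀), so V₂/V₁ = ln(z₂/z₀) / ln(z₁/z₀).
ln(26.0/0.0018) = 9.5781, ln(10.0/0.0018) = 8.6226
V₂ = 50.6 × 9.5781/8.6226 = 50.6 × 1.1108 = 56.2073 km/h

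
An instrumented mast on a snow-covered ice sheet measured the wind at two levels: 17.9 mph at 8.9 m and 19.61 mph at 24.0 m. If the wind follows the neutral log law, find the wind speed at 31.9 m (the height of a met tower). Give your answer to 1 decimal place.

20.1 mph

Log law: V ∝ ln(z/z₀). From the pair, with r = V₁/V₂ = 0.91280,
ln z₀ = (ln z₁ − r·ln z₂)/(1 − r) = (2.1861 − 0.91280×3.1781)/0.08720 = -8.1981 → z₀ = 0.0002752 m
V₃ = V₁ · ln(z₃/z₀)/ln(z₁/z₀) = 17.9 × 11.6607/10.3841 = 20.1005 mph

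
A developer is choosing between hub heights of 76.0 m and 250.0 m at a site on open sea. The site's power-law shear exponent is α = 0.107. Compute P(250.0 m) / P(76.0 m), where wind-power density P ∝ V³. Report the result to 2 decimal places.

1.47

Speed ratio: V_B/V_A = (z_B/z_A)^α = (250.0/76.0)^0.107 = (3.2895)^0.107 = 1.13588
Power-density ratio: P_B/P_A = (V_B/V_A)³ = (1.13588)³ = 1.46554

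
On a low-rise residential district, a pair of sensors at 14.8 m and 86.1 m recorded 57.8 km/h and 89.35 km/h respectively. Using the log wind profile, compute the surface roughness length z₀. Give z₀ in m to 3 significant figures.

Log law: V(z) ∝ ln(z/z₀). With r = V₁/V₂ = 57.8/89.35 = 0.64689,
r · ln(z₂/z₀) = ln(z₁/z₀) ⇒ ln z₀ = (ln z₁ − r·ln z₂)/(1 − r)
ln z₀ = (2.69463 − 0.64689×4.45551) / 0.35311 = -0.5313
z₀ = exp(-0.5313) = 0.5878 m

z₀ ≈ 0.588 m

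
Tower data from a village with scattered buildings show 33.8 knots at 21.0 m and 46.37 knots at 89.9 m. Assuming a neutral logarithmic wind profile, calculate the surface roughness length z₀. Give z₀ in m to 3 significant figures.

z₀ ≈ 0.421 m

Log law: V(z) ∝ ln(z/z₀). With r = V₁/V₂ = 33.8/46.37 = 0.72892,
r · ln(z₂/z₀) = ln(z₁/z₀) ⇒ ln z₀ = (ln z₁ − r·ln z₂)/(1 − r)
ln z₀ = (3.04452 − 0.72892×4.49870) / 0.27108 = -0.8657
z₀ = exp(-0.8657) = 0.4208 m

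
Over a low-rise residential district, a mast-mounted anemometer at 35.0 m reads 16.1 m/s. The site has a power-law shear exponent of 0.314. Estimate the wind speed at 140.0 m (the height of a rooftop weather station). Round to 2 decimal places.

Power-law profile: V₂ = V₁ · (z₂/z₁)^α
V₂ = 16.1 × (140.0/35.0)^0.314 = 16.1 × (4.0000)^0.314
    = 16.1 × 1.5454 = 24.8813 m/s

24.88 m/s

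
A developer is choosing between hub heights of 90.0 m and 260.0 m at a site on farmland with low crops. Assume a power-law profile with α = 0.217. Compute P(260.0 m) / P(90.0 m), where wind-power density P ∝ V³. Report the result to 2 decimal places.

Speed ratio: V_B/V_A = (z_B/z_A)^α = (260.0/90.0)^0.217 = (2.8889)^0.217 = 1.25886
Power-density ratio: P_B/P_A = (V_B/V_A)³ = (1.25886)³ = 1.99497

1.99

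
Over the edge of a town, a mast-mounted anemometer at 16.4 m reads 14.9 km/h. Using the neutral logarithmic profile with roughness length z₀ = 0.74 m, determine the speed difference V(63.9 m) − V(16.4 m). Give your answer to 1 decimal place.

6.5 km/h

Log law: V₂ = V₁ · ln(z₂/z₀)/ln(z₁/z₀) = 14.9 × 4.4584/3.0984 = 21.4404 km/h
ΔV = 21.4404 − 14.9 = 6.5404 km/h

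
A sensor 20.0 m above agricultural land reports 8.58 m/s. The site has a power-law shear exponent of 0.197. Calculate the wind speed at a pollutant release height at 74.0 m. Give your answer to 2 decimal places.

Power-law profile: V₂ = V₁ · (z₂/z₁)^α
V₂ = 8.58 × (74.0/20.0)^0.197 = 8.58 × (3.7000)^0.197
    = 8.58 × 1.2940 = 11.1026 m/s

11.10 m/s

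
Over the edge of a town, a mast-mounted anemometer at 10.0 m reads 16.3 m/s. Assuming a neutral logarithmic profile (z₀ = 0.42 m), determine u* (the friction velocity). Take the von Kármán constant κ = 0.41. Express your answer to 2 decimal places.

Log law: V(z) = (u*/κ) · ln(z/z₀) ⇒ u* = κ · V / ln(z/z₀)
u* = 0.41 × 16.3 / ln(10.0/0.42) = 0.41 × 16.3 / 3.1701
   = 6.6830 / 3.1701 = 2.1081 m/s

u* ≈ 2.11 m/s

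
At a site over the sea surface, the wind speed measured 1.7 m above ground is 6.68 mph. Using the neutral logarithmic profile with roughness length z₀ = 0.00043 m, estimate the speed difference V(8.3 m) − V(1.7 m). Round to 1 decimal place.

1.3 mph

Log law: V₂ = V₁ · ln(z₂/z₀)/ln(z₁/z₀) = 6.68 × 9.8680/8.2824 = 7.9589 mph
ΔV = 7.9589 − 6.68 = 1.2789 mph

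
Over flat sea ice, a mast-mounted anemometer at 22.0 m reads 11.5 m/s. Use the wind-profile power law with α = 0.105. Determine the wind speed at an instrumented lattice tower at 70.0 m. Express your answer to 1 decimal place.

Power-law profile: V₂ = V₁ · (z₂/z₁)^α
V₂ = 11.5 × (70.0/22.0)^0.105 = 11.5 × (3.1818)^0.105
    = 11.5 × 1.1292 = 12.9861 m/s

13.0 m/s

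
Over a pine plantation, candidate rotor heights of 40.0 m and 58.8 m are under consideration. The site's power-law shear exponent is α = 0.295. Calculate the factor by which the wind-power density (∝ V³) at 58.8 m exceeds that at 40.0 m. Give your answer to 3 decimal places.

Speed ratio: V_B/V_A = (z_B/z_A)^α = (58.8/40.0)^0.295 = (1.4700)^0.295 = 1.12036
Power-density ratio: P_B/P_A = (V_B/V_A)³ = (1.12036)³ = 1.40629

1.406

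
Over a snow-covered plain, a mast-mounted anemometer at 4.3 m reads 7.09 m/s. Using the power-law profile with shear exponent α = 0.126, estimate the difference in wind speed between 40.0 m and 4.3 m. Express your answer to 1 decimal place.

2.3 m/s

Power law: V₂ = V₁ · (z₂/z₁)^α = 7.09 × (9.3023)^0.126 = 9.3905 m/s
ΔV = 9.3905 − 7.09 = 2.3005 m/s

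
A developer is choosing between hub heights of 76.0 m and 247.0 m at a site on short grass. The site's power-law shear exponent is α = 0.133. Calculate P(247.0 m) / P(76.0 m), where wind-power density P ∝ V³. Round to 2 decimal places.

1.60

Speed ratio: V_B/V_A = (z_B/z_A)^α = (247.0/76.0)^0.133 = (3.2500)^0.133 = 1.16972
Power-density ratio: P_B/P_A = (V_B/V_A)³ = (1.16972)³ = 1.60045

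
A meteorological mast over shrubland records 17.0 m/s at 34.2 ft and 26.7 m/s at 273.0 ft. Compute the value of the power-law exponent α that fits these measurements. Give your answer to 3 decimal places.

Power law: V₂/V₁ = (z₂/z₁)^α ⇒ α = ln(V₂/V₁) / ln(z₂/z₁)
α = ln(26.7/17.0) / ln(273.0/34.2) = ln(1.5706) / ln(7.9825)
  = 0.45145 / 2.07725 = 0.21733

α ≈ 0.217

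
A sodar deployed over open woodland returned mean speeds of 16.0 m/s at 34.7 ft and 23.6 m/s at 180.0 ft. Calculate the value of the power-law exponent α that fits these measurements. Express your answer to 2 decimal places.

Power law: V₂/V₁ = (z₂/z₁)^α ⇒ α = ln(V₂/V₁) / ln(z₂/z₁)
α = ln(23.6/16.0) / ln(180.0/34.7) = ln(1.4750) / ln(5.1873)
  = 0.38866 / 1.64622 = 0.23609

α ≈ 0.24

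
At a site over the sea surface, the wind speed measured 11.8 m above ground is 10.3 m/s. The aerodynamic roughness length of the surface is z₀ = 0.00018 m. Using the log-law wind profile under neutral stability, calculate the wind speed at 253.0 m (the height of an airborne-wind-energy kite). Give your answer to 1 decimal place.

13.1 m/s

Log law: V(z) ∝ ln(z/z₀), so V₂/V₁ = ln(z₂/z₀) / ln(z₁/z₀).
ln(253.0/0.00018) = 14.1559, ln(11.8/0.00018) = 11.0907
V₂ = 10.3 × 14.1559/11.0907 = 10.3 × 1.2764 = 13.1468 m/s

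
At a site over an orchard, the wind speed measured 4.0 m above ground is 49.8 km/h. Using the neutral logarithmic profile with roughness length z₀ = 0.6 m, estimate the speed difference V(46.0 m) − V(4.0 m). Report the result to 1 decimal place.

64.1 km/h

Log law: V₂ = V₁ · ln(z₂/z₀)/ln(z₁/z₀) = 49.8 × 4.3395/1.8971 = 113.9124 km/h
ΔV = 113.9124 − 49.8 = 64.1124 km/h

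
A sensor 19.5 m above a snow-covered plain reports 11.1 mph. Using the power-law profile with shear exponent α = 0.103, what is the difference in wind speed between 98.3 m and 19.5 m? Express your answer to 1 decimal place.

2.0 mph

Power law: V₂ = V₁ · (z₂/z₁)^α = 11.1 × (5.0410)^0.103 = 13.1124 mph
ΔV = 13.1124 − 11.1 = 2.0124 mph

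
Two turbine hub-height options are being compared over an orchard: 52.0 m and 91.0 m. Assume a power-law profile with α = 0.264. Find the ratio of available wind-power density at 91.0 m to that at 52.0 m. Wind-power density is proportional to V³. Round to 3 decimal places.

1.558

Speed ratio: V_B/V_A = (z_B/z_A)^α = (91.0/52.0)^0.264 = (1.7500)^0.264 = 1.15921
Power-density ratio: P_B/P_A = (V_B/V_A)³ = (1.15921)³ = 1.55771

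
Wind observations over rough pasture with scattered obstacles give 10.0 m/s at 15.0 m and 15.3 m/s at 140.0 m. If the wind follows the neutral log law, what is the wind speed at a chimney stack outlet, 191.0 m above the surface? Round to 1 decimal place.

Log law: V ∝ ln(z/z₀). From the pair, with r = V₁/V₂ = 0.65359,
ln z₀ = (ln z₁ − r·ln z₂)/(1 − r) = (2.7081 − 0.65359×4.9416)/0.34641 = -1.5063 → z₀ = 0.2217 m
V₃ = V₁ · ln(z₃/z₀)/ln(z₁/z₀) = 10.0 × 6.7585/4.2143 = 16.0371 m/s

16.0 m/s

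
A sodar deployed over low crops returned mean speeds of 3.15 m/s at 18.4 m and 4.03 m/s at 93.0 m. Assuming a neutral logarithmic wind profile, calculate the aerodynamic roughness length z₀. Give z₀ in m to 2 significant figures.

Log law: V(z) ∝ ln(z/z₀). With r = V₁/V₂ = 3.15/4.03 = 0.78164,
r · ln(z₂/z₀) = ln(z₁/z₀) ⇒ ln z₀ = (ln z₁ − r·ln z₂)/(1 − r)
ln z₀ = (2.91235 − 0.78164×4.53260) / 0.21836 = -2.8874
z₀ = exp(-2.8874) = 0.05572 m

z₀ ≈ 0.056 m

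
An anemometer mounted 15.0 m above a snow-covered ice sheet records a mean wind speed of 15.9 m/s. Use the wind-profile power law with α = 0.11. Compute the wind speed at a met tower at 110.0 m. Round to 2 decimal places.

19.80 m/s

Power-law profile: V₂ = V₁ · (z₂/z₁)^α
V₂ = 15.9 × (110.0/15.0)^0.11 = 15.9 × (7.3333)^0.11
    = 15.9 × 1.2450 = 19.7961 m/s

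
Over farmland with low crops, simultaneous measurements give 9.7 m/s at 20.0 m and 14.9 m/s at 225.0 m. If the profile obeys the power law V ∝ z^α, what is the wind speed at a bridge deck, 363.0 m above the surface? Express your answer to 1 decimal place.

16.2 m/s

First find α: α = ln(V₂/V₁)/ln(z₂/z₁) = ln(14.9/9.7)/ln(225.0/20.0) = 0.42924/2.42037 = 0.1773
Extrapolate from 225.0 m to 363.0 m: V₃ = 14.9 × (363.0/225.0)^0.1773 = 14.9 × 1.0885 = 16.2190 m/s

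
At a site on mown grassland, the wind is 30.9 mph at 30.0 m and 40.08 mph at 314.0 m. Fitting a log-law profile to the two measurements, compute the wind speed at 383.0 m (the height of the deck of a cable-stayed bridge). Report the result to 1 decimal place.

Log law: V ∝ ln(z/z₀). From the pair, with r = V₁/V₂ = 0.77096,
ln z₀ = (ln z₁ − r·ln z₂)/(1 − r) = (3.4012 − 0.77096×5.7494)/0.22904 = -4.5029 → z₀ = 0.01108 m
V₃ = V₁ · ln(z₃/z₀)/ln(z₁/z₀) = 30.9 × 10.4509/7.9041 = 40.8566 mph

40.9 mph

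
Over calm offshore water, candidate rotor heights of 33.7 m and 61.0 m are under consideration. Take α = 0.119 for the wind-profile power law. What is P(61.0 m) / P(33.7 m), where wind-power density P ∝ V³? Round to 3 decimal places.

Speed ratio: V_B/V_A = (z_B/z_A)^α = (61.0/33.7)^0.119 = (1.8101)^0.119 = 1.07316
Power-density ratio: P_B/P_A = (V_B/V_A)³ = (1.07316)³ = 1.23594

1.236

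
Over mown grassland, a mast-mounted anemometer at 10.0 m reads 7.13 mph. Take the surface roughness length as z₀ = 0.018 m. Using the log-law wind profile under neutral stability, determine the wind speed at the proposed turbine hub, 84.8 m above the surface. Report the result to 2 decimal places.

Log law: V(z) ∝ ln(z/z₀), so V₂/V₁ = ln(z₂/z₀) / ln(z₁/z₀).
ln(84.8/0.018) = 8.4577, ln(10.0/0.018) = 6.3200
V₂ = 7.13 × 8.4577/6.3200 = 7.13 × 1.3382 = 9.5417 mph

9.54 mph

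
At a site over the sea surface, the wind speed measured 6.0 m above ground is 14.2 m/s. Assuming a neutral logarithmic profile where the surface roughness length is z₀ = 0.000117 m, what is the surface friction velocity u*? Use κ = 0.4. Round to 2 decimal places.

Log law: V(z) = (u*/κ) · ln(z/z₀) ⇒ u* = κ · V / ln(z/z₀)
u* = 0.4 × 14.2 / ln(6.0/0.000117) = 0.4 × 14.2 / 10.8451
   = 5.6800 / 10.8451 = 0.5237 m/s

u* ≈ 0.52 m/s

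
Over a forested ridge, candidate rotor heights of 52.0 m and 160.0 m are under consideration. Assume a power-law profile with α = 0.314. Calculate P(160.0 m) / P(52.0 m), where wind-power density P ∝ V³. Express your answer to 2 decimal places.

2.88

Speed ratio: V_B/V_A = (z_B/z_A)^α = (160.0/52.0)^0.314 = (3.0769)^0.314 = 1.42321
Power-density ratio: P_B/P_A = (V_B/V_A)³ = (1.42321)³ = 2.88274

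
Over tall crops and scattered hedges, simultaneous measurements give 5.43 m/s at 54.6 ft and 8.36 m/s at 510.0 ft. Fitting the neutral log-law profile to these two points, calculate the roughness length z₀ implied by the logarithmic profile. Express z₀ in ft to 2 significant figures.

z₀ ≈ 0.87 ft

Log law: V(z) ∝ ln(z/z₀). With r = V₁/V₂ = 5.43/8.36 = 0.64952,
r · ln(z₂/z₀) = ln(z₁/z₀) ⇒ ln z₀ = (ln z₁ − r·ln z₂)/(1 − r)
ln z₀ = (4.00003 − 0.64952×6.23441) / 0.35048 = -0.1408
z₀ = exp(-0.1408) = 0.8687 ft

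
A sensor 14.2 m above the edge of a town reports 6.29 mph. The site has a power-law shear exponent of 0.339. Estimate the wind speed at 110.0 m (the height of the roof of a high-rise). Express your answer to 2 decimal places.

12.59 mph

Power-law profile: V₂ = V₁ · (z₂/z₁)^α
V₂ = 6.29 × (110.0/14.2)^0.339 = 6.29 × (7.7465)^0.339
    = 6.29 × 2.0017 = 12.5909 mph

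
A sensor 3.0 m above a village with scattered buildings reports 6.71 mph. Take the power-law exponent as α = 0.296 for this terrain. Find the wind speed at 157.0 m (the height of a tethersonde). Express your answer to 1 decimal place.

21.7 mph

Power-law profile: V₂ = V₁ · (z₂/z₁)^α
V₂ = 6.71 × (157.0/3.0)^0.296 = 6.71 × (52.3333)^0.296
    = 6.71 × 3.2267 = 21.6511 mph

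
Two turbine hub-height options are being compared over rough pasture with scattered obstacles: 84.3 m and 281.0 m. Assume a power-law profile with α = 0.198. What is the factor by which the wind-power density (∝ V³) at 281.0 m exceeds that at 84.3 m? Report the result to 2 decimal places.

Speed ratio: V_B/V_A = (z_B/z_A)^α = (281.0/84.3)^0.198 = (3.3333)^0.198 = 1.26920
Power-density ratio: P_B/P_A = (V_B/V_A)³ = (1.26920)³ = 2.04451

2.04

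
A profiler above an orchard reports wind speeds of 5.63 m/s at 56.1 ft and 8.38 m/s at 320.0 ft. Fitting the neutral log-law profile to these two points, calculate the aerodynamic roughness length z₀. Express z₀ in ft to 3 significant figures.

Log law: V(z) ∝ ln(z/z₀). With r = V₁/V₂ = 5.63/8.38 = 0.67184,
r · ln(z₂/z₀) = ln(z₁/z₀) ⇒ ln z₀ = (ln z₁ − r·ln z₂)/(1 − r)
ln z₀ = (4.02714 − 0.67184×5.76832) / 0.32816 = 0.4625
z₀ = exp(0.4625) = 1.588 ft

z₀ ≈ 1.59 ft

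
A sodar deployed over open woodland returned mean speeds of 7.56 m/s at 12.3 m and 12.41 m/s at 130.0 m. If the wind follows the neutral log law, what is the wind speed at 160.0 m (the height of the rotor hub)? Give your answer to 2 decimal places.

Log law: V ∝ ln(z/z₀). From the pair, with r = V₁/V₂ = 0.60919,
ln z₀ = (ln z₁ − r·ln z₂)/(1 − r) = (2.5096 − 0.60919×4.8675)/0.39081 = -1.1659 → z₀ = 0.3117 m
V₃ = V₁ · ln(z₃/z₀)/ln(z₁/z₀) = 7.56 × 6.2410/3.6755 = 12.8371 m/s

12.84 m/s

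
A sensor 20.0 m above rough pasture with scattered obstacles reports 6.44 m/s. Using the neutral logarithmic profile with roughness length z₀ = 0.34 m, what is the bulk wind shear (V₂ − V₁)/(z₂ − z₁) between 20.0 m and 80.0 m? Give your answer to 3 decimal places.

0.037 m/s/m

Log law: V₂ = V₁ · ln(z₂/z₀)/ln(z₁/z₀) = 6.44 × 5.4608/4.0745 = 8.6311 m/s
ΔV/Δz = (8.6311 − 6.44)/(80.0 − 20.0) = 2.1911/60.0000 = 0.03652 m/s/m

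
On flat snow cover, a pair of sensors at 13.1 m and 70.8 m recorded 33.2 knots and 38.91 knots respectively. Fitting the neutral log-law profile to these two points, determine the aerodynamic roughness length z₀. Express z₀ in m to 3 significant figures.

z₀ ≈ 0.000719 m

Log law: V(z) ∝ ln(z/z₀). With r = V₁/V₂ = 33.2/38.91 = 0.85325,
r · ln(z₂/z₀) = ln(z₁/z₀) ⇒ ln z₀ = (ln z₁ − r·ln z₂)/(1 − r)
ln z₀ = (2.57261 − 0.85325×4.25986) / 0.14675 = -7.2376
z₀ = exp(-7.2376) = 0.0007190 m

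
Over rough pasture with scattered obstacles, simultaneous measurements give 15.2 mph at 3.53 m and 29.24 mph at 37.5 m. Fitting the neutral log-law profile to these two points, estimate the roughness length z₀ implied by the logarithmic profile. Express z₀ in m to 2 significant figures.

z₀ ≈ 0.27 m

Log law: V(z) ∝ ln(z/z₀). With r = V₁/V₂ = 15.2/29.24 = 0.51984,
r · ln(z₂/z₀) = ln(z₁/z₀) ⇒ ln z₀ = (ln z₁ − r·ln z₂)/(1 − r)
ln z₀ = (1.26130 − 0.51984×3.62434) / 0.48016 = -1.2970
z₀ = exp(-1.2970) = 0.2734 m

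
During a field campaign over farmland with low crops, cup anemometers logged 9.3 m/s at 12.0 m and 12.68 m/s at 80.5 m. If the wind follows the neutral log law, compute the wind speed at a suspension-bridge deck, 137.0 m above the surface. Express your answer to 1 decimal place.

13.6 m/s

Log law: V ∝ ln(z/z₀). From the pair, with r = V₁/V₂ = 0.73344,
ln z₀ = (ln z₁ − r·ln z₂)/(1 − r) = (2.4849 − 0.73344×4.3883)/0.26656 = -2.7521 → z₀ = 0.06379 m
V₃ = V₁ · ln(z₃/z₀)/ln(z₁/z₀) = 9.3 × 7.6721/5.2370 = 13.6242 m/s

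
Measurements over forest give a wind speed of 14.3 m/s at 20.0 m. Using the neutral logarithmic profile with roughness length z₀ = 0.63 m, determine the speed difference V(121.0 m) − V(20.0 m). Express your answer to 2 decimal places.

7.44 m/s

Log law: V₂ = V₁ · ln(z₂/z₀)/ln(z₁/z₀) = 14.3 × 5.2578/3.4578 = 21.7444 m/s
ΔV = 21.7444 − 14.3 = 7.4444 m/s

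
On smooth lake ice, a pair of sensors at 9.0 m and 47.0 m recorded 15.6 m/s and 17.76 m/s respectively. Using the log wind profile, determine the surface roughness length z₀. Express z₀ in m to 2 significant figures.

z₀ ≈ 0.000059 m

Log law: V(z) ∝ ln(z/z₀). With r = V₁/V₂ = 15.6/17.76 = 0.87838,
r · ln(z₂/z₀) = ln(z₁/z₀) ⇒ ln z₀ = (ln z₁ − r·ln z₂)/(1 − r)
ln z₀ = (2.19722 − 0.87838×3.85015) / 0.12162 = -9.7406
z₀ = exp(-9.7406) = 0.00005885 m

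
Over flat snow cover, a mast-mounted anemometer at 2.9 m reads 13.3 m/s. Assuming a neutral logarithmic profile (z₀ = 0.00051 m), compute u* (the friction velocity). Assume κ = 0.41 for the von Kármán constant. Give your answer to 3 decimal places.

u* ≈ 0.631 m/s

Log law: V(z) = (u*/κ) · ln(z/z₀) ⇒ u* = κ · V / ln(z/z₀)
u* = 0.41 × 13.3 / ln(2.9/0.00051) = 0.41 × 13.3 / 8.6458
   = 5.4530 / 8.6458 = 0.6307 m/s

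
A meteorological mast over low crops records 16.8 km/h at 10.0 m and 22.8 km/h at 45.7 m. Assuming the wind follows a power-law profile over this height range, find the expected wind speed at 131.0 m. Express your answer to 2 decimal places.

First find α: α = ln(V₂/V₁)/ln(z₂/z₁) = ln(22.8/16.8)/ln(45.7/10.0) = 0.30538/1.51951 = 0.2010
Extrapolate from 45.7 m to 131.0 m: V₃ = 22.8 × (131.0/45.7)^0.2010 = 22.8 × 1.2357 = 28.1742 km/h

28.17 km/h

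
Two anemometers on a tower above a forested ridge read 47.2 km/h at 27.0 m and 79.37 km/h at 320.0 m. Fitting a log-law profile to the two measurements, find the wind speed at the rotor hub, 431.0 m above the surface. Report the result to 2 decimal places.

83.24 km/h

Log law: V ∝ ln(z/z₀). From the pair, with r = V₁/V₂ = 0.59468,
ln z₀ = (ln z₁ − r·ln z₂)/(1 − r) = (3.2958 − 0.59468×5.7683)/0.40532 = -0.3318 → z₀ = 0.7176 m
V₃ = V₁ · ln(z₃/z₀)/ln(z₁/z₀) = 47.2 × 6.3979/3.6276 = 83.2446 km/h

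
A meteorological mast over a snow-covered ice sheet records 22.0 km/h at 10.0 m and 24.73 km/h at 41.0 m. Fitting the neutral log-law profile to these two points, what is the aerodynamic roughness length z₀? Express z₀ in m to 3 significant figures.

z₀ ≈ 0.000115 m

Log law: V(z) ∝ ln(z/z₀). With r = V₁/V₂ = 22.0/24.73 = 0.88961,
r · ln(z₂/z₀) = ln(z₁/z₀) ⇒ ln z₀ = (ln z₁ − r·ln z₂)/(1 − r)
ln z₀ = (2.30259 − 0.88961×3.71357) / 0.11039 = -9.0680
z₀ = exp(-9.0680) = 0.0001153 m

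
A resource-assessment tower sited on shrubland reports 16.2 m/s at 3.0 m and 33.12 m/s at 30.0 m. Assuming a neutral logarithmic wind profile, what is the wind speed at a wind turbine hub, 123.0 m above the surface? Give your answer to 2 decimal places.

43.49 m/s

Log law: V ∝ ln(z/z₀). From the pair, with r = V₁/V₂ = 0.48913,
ln z₀ = (ln z₁ − r·ln z₂)/(1 − r) = (1.0986 − 0.48913×3.4012)/0.51087 = -1.1060 → z₀ = 0.3309 m
V₃ = V₁ · ln(z₃/z₀)/ln(z₁/z₀) = 16.2 × 5.9182/2.2046 = 43.4883 m/s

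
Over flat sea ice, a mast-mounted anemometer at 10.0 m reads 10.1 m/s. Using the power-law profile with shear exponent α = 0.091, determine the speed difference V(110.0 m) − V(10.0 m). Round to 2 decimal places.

2.46 m/s

Power law: V₂ = V₁ · (z₂/z₁)^α = 10.1 × (11.0000)^0.091 = 12.5628 m/s
ΔV = 12.5628 − 10.1 = 2.4628 m/s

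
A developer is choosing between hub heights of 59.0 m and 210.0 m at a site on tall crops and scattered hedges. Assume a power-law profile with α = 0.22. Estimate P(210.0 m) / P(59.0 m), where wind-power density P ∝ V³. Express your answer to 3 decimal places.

Speed ratio: V_B/V_A = (z_B/z_A)^α = (210.0/59.0)^0.22 = (3.5593)^0.22 = 1.32221
Power-density ratio: P_B/P_A = (V_B/V_A)³ = (1.32221)³ = 2.31155

2.312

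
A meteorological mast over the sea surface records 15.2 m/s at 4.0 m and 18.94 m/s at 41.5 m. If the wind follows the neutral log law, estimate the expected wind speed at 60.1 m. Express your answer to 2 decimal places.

19.53 m/s

Log law: V ∝ ln(z/z₀). From the pair, with r = V₁/V₂ = 0.80253,
ln z₀ = (ln z₁ − r·ln z₂)/(1 − r) = (1.3863 − 0.80253×3.7257)/0.19747 = -8.1214 → z₀ = 0.0002971 m
V₃ = V₁ · ln(z₃/z₀)/ln(z₁/z₀) = 15.2 × 12.2174/9.5077 = 19.5320 m/s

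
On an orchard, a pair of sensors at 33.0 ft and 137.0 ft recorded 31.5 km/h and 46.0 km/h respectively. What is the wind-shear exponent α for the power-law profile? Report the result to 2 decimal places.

Power law: V₂/V₁ = (z₂/z₁)^α ⇒ α = ln(V₂/V₁) / ln(z₂/z₁)
α = ln(46.0/31.5) / ln(137.0/33.0) = ln(1.4603) / ln(4.1515)
  = 0.37865 / 1.42347 = 0.26601

α ≈ 0.27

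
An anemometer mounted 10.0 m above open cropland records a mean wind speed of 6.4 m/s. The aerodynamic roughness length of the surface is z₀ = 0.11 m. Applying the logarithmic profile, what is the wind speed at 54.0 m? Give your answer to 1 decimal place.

Log law: V(z) ∝ ln(z/z₀), so V₂/V₁ = ln(z₂/z₀) / ln(z₁/z₀).
ln(54.0/0.11) = 6.1963, ln(10.0/0.11) = 4.5099
V₂ = 6.4 × 6.1963/4.5099 = 6.4 × 1.3739 = 8.7932 m/s

8.8 m/s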